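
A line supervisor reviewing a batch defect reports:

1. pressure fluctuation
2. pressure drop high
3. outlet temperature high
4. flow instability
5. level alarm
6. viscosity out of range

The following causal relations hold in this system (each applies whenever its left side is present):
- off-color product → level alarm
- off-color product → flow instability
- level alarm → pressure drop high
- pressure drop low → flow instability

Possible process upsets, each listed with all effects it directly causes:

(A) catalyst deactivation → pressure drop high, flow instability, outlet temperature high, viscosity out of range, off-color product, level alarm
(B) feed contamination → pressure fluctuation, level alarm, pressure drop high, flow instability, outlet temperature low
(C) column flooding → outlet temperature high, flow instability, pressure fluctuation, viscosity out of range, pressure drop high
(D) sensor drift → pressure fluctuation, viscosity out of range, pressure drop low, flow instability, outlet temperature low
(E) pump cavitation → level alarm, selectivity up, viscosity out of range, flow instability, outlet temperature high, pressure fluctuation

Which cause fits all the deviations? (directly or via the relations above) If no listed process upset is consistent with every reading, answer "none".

E

Per-candidate check:
(A) catalyst deactivation — pressure fluctuation -; pressure drop high +; outlet temperature high +; flow instability +; level alarm +; viscosity out of range +
(B) feed contamination — pressure fluctuation +; pressure drop high +; outlet temperature high -; flow instability +; level alarm +; viscosity out of range -
(C) column flooding — pressure fluctuation +; pressure drop high +; outlet temperature high +; flow instability +; level alarm -; viscosity out of range +
(D) sensor drift — pressure fluctuation +; pressure drop high -; outlet temperature high -; flow instability +; level alarm -; viscosity out of range +
(E) pump cavitation — pressure fluctuation +; pressure drop high + (by level alarm → pressure drop high); outlet temperature high +; flow instability +; level alarm +; viscosity out of range +
(E) is the only candidate with no mismatches.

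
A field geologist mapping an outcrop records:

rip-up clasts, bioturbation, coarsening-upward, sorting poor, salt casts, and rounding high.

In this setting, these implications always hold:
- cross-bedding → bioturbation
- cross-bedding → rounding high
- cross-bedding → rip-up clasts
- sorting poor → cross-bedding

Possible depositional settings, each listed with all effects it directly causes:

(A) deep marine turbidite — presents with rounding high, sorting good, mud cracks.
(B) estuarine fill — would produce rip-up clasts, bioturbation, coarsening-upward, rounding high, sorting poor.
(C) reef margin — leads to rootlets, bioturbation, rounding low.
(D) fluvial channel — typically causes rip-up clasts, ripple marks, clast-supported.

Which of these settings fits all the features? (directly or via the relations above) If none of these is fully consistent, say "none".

Checking each candidate against the observations:
(A) deep marine turbidite — rip-up clasts NO; bioturbation NO; coarsening-upward NO; sorting poor NO; salt casts NO; rounding high yes
(B) estuarine fill — rip-up clasts yes; bioturbation yes; coarsening-upward yes; sorting poor yes; salt casts NO; rounding high yes
(C) reef margin — fails on rip-up clasts, coarsening-upward, sorting poor, salt casts, rounding high (predicts rounding low, not rounding high)
(D) fluvial channel — does not account for bioturbation, coarsening-upward, sorting poor, salt casts, rounding high
No candidate is consistent with all observations.

none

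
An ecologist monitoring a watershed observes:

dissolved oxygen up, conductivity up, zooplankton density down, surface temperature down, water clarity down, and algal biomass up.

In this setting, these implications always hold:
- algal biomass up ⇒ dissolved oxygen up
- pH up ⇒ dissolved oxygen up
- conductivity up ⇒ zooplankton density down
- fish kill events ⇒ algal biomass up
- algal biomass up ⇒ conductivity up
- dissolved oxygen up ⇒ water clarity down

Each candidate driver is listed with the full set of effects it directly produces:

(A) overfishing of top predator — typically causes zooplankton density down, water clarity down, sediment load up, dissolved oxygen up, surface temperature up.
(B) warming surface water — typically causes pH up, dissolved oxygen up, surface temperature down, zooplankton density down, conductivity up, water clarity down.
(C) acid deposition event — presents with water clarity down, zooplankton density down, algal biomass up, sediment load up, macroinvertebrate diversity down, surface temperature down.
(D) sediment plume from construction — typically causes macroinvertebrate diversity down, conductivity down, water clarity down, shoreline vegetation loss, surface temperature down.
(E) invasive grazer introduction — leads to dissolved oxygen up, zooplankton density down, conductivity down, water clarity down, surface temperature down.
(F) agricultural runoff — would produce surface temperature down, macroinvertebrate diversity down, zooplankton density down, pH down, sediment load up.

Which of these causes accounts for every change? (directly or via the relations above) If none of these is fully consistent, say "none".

Testing each hypothesis:
(A) overfishing of top predator — dissolved oxygen up yes; conductivity up NO; zooplankton density down yes; surface temperature down NO; water clarity down yes; algal biomass up NO
(B) warming surface water — dissolved oxygen up yes; conductivity up yes; zooplankton density down yes; surface temperature down yes; water clarity down yes; algal biomass up NO
(C) acid deposition event — dissolved oxygen up yes (via algal biomass up → dissolved oxygen up); conductivity up yes (via algal biomass up → conductivity up); zooplankton density down yes; surface temperature down yes; water clarity down yes; algal biomass up yes
(D) sediment plume from construction — dissolved oxygen up NO; conductivity up NO; zooplankton density down NO; surface temperature down yes; water clarity down yes; algal biomass up NO
(E) invasive grazer introduction — dissolved oxygen up yes; conductivity up NO; zooplankton density down yes; surface temperature down yes; water clarity down yes; algal biomass up NO
(F) agricultural runoff — dissolved oxygen up NO; conductivity up NO; zooplankton density down yes; surface temperature down yes; water clarity down NO; algal biomass up NO
(C) alone accounts for all the evidence.

C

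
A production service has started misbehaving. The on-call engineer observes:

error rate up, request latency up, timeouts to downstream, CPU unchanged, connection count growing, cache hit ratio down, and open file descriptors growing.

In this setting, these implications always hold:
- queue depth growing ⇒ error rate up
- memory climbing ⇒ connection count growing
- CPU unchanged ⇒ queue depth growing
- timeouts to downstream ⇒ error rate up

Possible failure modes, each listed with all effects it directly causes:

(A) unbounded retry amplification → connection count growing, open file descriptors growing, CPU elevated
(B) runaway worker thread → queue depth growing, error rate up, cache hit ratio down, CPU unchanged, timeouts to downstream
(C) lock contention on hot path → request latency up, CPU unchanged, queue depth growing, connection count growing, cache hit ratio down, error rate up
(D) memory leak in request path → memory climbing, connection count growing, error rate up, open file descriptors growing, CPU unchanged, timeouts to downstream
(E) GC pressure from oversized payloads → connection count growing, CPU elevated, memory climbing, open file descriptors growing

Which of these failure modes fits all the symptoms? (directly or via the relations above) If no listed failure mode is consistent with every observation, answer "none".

For each candidate, compare predicted effects to what was observed:
(A) unbounded retry amplification — fails on error rate up, request latency up, timeouts to downstream, CPU unchanged, cache hit ratio down (predicts CPU elevated, not CPU unchanged)
(B) runaway worker thread — error rate up match; request latency up miss; timeouts to downstream match; CPU unchanged match; connection count growing miss; cache hit ratio down match; open file descriptors growing miss
(C) lock contention on hot path — does not account for timeouts to downstream, open file descriptors growing
(D) memory leak in request path — error rate up match; request latency up miss; timeouts to downstream match; CPU unchanged match; connection count growing match; cache hit ratio down miss; open file descriptors growing match
(E) GC pressure from oversized payloads — fails on error rate up, request latency up, timeouts to downstream, CPU unchanged, cache hit ratio down (predicts CPU elevated, not CPU unchanged)
No candidate is consistent with all observations.

none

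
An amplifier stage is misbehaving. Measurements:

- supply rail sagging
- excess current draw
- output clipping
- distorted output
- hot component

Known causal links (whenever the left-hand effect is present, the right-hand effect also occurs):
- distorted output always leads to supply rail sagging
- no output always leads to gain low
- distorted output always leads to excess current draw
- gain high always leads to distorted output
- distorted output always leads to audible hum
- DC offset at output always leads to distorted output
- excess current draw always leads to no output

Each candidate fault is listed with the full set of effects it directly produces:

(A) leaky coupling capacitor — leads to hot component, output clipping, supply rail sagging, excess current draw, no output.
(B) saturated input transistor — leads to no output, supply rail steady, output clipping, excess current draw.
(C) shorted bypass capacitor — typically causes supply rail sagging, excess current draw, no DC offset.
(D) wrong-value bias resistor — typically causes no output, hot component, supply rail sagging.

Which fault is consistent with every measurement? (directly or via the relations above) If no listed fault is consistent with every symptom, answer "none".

none

Checking each candidate against the observations:
(A) leaky coupling capacitor — does not account for distorted output
(B) saturated input transistor — fails on supply rail sagging, distorted output, hot component (predicts supply rail steady, not supply rail sagging)
(C) shorted bypass capacitor — supply rail sagging +; excess current draw +; output clipping -; distorted output -; hot component -
(D) wrong-value bias resistor — does not account for excess current draw, output clipping, distorted output
No candidate is consistent with all observations.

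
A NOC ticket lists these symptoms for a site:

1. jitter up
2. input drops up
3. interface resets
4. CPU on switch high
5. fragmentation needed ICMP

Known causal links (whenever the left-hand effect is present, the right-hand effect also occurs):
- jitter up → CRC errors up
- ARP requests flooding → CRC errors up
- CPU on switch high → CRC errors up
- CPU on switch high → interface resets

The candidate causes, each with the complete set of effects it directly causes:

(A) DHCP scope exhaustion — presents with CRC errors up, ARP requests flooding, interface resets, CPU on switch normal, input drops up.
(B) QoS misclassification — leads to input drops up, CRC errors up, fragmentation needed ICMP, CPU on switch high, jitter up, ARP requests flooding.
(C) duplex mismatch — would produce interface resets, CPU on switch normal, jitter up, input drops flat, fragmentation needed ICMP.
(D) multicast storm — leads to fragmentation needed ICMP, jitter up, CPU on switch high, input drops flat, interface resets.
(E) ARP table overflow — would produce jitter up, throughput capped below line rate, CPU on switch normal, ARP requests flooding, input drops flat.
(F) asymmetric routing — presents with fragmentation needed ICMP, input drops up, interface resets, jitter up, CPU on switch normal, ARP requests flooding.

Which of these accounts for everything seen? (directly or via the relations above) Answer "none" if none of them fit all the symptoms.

B

Testing each hypothesis:
(A) DHCP scope exhaustion — jitter up ✗; input drops up ✓; interface resets ✓; CPU on switch high ✗; fragmentation needed ICMP ✗
(B) QoS misclassification — accounts for every observation (interface resets through CPU on switch high → interface resets)
(C) duplex mismatch — fails on input drops up, CPU on switch high (predicts input drops flat, not input drops up; predicts CPU on switch normal, not CPU on switch high)
(D) multicast storm — jitter up ✓; input drops up ✗; interface resets ✓; CPU on switch high ✓; fragmentation needed ICMP ✓
(E) ARP table overflow — jitter up ✓; input drops up ✗; interface resets ✗; CPU on switch high ✗; fragmentation needed ICMP ✗
(F) asymmetric routing — jitter up ✓; input drops up ✓; interface resets ✓; CPU on switch high ✗; fragmentation needed ICMP ✓
(B) alone accounts for all the evidence.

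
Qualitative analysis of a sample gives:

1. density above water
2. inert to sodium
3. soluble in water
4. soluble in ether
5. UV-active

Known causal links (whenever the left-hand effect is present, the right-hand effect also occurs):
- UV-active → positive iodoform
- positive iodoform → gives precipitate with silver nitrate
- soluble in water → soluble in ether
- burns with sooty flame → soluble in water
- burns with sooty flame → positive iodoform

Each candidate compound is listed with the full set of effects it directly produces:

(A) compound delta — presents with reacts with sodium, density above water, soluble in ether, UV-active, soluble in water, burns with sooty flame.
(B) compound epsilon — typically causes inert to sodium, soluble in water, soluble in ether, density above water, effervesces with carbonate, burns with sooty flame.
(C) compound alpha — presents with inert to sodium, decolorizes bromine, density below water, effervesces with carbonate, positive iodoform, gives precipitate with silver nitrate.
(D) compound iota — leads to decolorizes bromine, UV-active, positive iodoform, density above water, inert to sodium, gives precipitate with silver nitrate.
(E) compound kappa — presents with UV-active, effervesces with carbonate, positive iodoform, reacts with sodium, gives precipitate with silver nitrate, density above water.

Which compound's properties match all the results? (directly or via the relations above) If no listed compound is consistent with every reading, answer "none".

Checking each candidate against the observations:
(A) compound delta — density above water yes; inert to sodium NO; soluble in water yes; soluble in ether yes; UV-active yes
(B) compound epsilon — does not account for UV-active
(C) compound alpha — density above water NO; inert to sodium yes; soluble in water NO; soluble in ether NO; UV-active NO
(D) compound iota — density above water yes; inert to sodium yes; soluble in water NO; soluble in ether NO; UV-active yes
(E) compound kappa — fails on inert to sodium, soluble in water, soluble in ether (predicts reacts with sodium, not inert to sodium)
Every candidate fails on at least one observation.

none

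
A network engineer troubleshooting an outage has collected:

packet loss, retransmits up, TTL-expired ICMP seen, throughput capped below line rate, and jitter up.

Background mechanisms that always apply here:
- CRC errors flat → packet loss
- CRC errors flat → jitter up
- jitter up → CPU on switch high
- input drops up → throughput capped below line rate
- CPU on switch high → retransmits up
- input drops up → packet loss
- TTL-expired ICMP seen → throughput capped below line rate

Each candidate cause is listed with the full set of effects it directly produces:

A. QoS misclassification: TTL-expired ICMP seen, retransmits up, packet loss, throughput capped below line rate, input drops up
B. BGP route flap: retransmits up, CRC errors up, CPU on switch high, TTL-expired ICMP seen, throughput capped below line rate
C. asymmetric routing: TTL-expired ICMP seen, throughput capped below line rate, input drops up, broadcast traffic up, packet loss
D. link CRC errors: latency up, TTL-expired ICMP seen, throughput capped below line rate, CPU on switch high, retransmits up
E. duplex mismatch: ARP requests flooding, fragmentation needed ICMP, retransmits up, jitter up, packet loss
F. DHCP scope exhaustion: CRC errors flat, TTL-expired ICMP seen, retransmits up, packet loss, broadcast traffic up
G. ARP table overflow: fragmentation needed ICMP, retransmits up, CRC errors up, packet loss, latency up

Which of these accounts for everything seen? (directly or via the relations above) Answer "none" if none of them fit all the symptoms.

F

Testing each hypothesis:
(A) QoS misclassification — does not account for jitter up
(B) BGP route flap — does not account for packet loss, jitter up
(C) asymmetric routing — does not account for retransmits up, jitter up
(D) link CRC errors — packet loss ✗; retransmits up ✓; TTL-expired ICMP seen ✓; throughput capped below line rate ✓; jitter up ✗
(E) duplex mismatch — does not account for TTL-expired ICMP seen, throughput capped below line rate
(F) DHCP scope exhaustion — accounts for every observation (throughput capped below line rate via TTL-expired ICMP seen → throughput capped below line rate)
(G) ARP table overflow — does not account for TTL-expired ICMP seen, throughput capped below line rate, jitter up
(F) is the only candidate with no mismatches.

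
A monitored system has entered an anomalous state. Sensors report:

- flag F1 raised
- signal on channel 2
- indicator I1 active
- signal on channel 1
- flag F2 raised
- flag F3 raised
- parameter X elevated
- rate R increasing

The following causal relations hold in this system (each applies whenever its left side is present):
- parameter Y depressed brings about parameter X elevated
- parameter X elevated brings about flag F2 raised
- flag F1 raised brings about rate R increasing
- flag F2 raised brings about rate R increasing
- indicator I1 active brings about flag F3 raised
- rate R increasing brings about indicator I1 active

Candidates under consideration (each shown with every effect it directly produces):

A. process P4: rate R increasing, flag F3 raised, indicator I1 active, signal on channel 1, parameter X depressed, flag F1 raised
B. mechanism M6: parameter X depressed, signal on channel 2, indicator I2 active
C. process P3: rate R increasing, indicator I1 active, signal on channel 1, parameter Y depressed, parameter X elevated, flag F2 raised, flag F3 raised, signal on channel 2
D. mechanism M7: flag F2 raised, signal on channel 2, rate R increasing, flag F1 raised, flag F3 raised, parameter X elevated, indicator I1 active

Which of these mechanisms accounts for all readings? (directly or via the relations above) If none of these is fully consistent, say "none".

For each candidate, compare predicted effects to what was observed:
(A) process P4 — fails on signal on channel 2, flag F2 raised, parameter X elevated (predicts parameter X depressed, not parameter X elevated)
(B) mechanism M6 — fails on flag F1 raised, indicator I1 active, signal on channel 1, flag F2 raised, flag F3 raised, parameter X elevated, rate R increasing (predicts parameter X depressed, not parameter X elevated)
(C) process P3 — flag F1 raised NO; signal on channel 2 yes; indicator I1 active yes; signal on channel 1 yes; flag F2 raised yes; flag F3 raised yes; parameter X elevated yes; rate R increasing yes
(D) mechanism M7 — flag F1 raised yes; signal on channel 2 yes; indicator I1 active yes; signal on channel 1 NO; flag F2 raised yes; flag F3 raised yes; parameter X elevated yes; rate R increasing yes
No candidate is consistent with all observations.

none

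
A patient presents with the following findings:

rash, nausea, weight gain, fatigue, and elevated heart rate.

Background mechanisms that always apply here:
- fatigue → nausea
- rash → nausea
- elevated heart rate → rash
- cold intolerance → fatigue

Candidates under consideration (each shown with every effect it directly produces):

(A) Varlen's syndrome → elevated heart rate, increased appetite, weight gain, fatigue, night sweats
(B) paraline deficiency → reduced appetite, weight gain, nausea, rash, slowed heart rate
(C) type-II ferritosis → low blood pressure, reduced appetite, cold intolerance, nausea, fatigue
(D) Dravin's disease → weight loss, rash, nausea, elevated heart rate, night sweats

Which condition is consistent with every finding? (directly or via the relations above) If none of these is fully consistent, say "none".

A

Per-candidate check:
(A) Varlen's syndrome — accounts for every observation (rash by elevated heart rate → rash)
(B) paraline deficiency — rash yes; nausea yes; weight gain yes; fatigue NO; elevated heart rate NO
(C) type-II ferritosis — rash NO; nausea yes; weight gain NO; fatigue yes; elevated heart rate NO
(D) Dravin's disease — fails on weight gain, fatigue (predicts weight loss, not weight gain)
Only (A) is consistent with every observation.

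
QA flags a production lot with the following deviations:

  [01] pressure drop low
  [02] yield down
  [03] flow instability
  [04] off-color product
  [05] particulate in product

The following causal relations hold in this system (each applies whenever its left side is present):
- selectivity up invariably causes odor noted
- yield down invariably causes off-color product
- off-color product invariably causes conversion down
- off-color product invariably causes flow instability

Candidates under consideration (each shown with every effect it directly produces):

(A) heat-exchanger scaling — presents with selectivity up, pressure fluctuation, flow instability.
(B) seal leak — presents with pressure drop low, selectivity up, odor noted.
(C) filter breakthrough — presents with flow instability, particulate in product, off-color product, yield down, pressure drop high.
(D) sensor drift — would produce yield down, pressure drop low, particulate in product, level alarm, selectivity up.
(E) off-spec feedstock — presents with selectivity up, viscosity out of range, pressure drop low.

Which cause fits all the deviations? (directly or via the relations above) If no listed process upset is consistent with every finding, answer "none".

D

Per-candidate check:
(A) heat-exchanger scaling — pressure drop low miss; yield down miss; flow instability match; off-color product miss; particulate in product miss
(B) seal leak — pressure drop low match; yield down miss; flow instability miss; off-color product miss; particulate in product miss
(C) filter breakthrough — pressure drop low miss; yield down match; flow instability match; off-color product match; particulate in product match
(D) sensor drift — pressure drop low match; yield down match; flow instability match (by yield down → off-color product → flow instability); off-color product match (by yield down → off-color product); particulate in product match
(E) off-spec feedstock — does not account for yield down, flow instability, off-color product, particulate in product
Only (D) is consistent with every observation.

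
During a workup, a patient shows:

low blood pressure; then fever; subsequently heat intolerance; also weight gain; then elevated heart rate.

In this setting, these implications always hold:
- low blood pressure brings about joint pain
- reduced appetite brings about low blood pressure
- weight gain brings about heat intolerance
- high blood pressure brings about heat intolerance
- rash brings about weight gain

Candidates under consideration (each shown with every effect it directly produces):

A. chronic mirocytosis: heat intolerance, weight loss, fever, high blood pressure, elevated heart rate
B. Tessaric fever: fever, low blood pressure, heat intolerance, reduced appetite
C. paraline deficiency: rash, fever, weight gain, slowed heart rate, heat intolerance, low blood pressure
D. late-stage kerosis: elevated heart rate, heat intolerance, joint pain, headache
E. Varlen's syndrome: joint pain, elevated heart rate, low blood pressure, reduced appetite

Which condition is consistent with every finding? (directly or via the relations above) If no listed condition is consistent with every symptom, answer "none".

none

Testing each hypothesis:
(A) chronic mirocytosis — fails on low blood pressure, weight gain (predicts high blood pressure, not low blood pressure; predicts weight loss, not weight gain)
(B) Tessaric fever — low blood pressure +; fever +; heat intolerance +; weight gain -; elevated heart rate -
(C) paraline deficiency — low blood pressure +; fever +; heat intolerance +; weight gain +; elevated heart rate -
(D) late-stage kerosis — does not account for low blood pressure, fever, weight gain
(E) Varlen's syndrome — low blood pressure +; fever -; heat intolerance -; weight gain -; elevated heart rate +
Every candidate fails on at least one observation.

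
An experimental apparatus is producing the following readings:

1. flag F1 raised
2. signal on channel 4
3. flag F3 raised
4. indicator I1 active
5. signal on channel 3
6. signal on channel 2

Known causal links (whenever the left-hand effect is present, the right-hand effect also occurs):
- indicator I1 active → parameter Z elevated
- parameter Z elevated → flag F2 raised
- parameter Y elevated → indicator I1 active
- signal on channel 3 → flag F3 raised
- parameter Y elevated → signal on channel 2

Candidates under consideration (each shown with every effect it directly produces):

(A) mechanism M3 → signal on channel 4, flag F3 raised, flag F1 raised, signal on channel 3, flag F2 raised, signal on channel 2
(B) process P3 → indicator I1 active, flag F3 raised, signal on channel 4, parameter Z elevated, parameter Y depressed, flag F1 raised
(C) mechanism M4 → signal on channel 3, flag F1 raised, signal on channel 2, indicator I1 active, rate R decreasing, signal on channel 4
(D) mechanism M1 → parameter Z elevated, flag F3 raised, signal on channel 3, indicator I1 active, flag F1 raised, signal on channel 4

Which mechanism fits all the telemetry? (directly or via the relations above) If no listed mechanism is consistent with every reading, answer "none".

C

Checking each candidate against the observations:
(A) mechanism M3 — flag F1 raised +; signal on channel 4 +; flag F3 raised +; indicator I1 active -; signal on channel 3 +; signal on channel 2 +
(B) process P3 — flag F1 raised +; signal on channel 4 +; flag F3 raised +; indicator I1 active +; signal on channel 3 -; signal on channel 2 -
(C) mechanism M4 — flag F1 raised +; signal on channel 4 +; flag F3 raised + (via signal on channel 3 → flag F3 raised); indicator I1 active +; signal on channel 3 +; signal on channel 2 +
(D) mechanism M1 — flag F1 raised +; signal on channel 4 +; flag F3 raised +; indicator I1 active +; signal on channel 3 +; signal on channel 2 -
Only (C) is consistent with every observation.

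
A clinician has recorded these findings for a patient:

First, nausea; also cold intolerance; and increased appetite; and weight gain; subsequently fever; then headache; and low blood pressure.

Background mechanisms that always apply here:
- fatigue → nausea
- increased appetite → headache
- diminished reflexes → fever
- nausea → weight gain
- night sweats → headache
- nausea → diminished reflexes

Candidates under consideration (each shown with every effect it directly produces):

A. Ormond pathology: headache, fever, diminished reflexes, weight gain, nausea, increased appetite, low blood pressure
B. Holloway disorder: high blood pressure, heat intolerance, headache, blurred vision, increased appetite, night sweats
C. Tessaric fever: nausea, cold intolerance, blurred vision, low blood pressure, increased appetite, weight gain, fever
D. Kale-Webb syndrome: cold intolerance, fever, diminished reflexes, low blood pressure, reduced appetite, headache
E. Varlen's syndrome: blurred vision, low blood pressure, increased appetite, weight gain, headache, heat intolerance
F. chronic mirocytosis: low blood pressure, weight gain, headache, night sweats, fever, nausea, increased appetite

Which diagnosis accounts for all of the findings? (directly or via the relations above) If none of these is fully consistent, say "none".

Checking each candidate against the observations:
(A) Ormond pathology — nausea match; cold intolerance miss; increased appetite match; weight gain match; fever match; headache match; low blood pressure match
(B) Holloway disorder — nausea miss; cold intolerance miss; increased appetite match; weight gain miss; fever miss; headache match; low blood pressure miss
(C) Tessaric fever — nausea match; cold intolerance match; increased appetite match; weight gain match; fever match; headache match (via increased appetite → headache); low blood pressure match
(D) Kale-Webb syndrome — fails on nausea, increased appetite, weight gain (predicts reduced appetite, not increased appetite)
(E) Varlen's syndrome — fails on nausea, cold intolerance, fever (predicts heat intolerance, not cold intolerance)
(F) chronic mirocytosis — does not account for cold intolerance
(C) alone accounts for all the evidence.

C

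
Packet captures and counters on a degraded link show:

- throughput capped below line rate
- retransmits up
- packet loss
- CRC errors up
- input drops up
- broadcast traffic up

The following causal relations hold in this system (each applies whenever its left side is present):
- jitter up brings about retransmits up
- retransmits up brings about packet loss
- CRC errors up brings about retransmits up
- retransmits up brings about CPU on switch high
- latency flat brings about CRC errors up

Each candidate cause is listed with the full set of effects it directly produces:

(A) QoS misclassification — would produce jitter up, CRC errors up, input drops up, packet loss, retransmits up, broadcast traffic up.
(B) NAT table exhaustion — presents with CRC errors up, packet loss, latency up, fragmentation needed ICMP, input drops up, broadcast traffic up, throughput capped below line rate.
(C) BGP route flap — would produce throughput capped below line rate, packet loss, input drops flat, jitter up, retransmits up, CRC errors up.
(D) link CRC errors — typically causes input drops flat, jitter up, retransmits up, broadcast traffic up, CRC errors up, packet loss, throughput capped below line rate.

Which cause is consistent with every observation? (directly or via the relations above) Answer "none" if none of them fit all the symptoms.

B

For each candidate, compare predicted effects to what was observed:
(A) QoS misclassification — throughput capped below line rate NO; retransmits up yes; packet loss yes; CRC errors up yes; input drops up yes; broadcast traffic up yes
(B) NAT table exhaustion — throughput capped below line rate yes; retransmits up yes (through CRC errors up → retransmits up); packet loss yes; CRC errors up yes; input drops up yes; broadcast traffic up yes
(C) BGP route flap — fails on input drops up, broadcast traffic up (predicts input drops flat, not input drops up)
(D) link CRC errors — throughput capped below line rate yes; retransmits up yes; packet loss yes; CRC errors up yes; input drops up NO; broadcast traffic up yes
(B) is the only candidate with no mismatches.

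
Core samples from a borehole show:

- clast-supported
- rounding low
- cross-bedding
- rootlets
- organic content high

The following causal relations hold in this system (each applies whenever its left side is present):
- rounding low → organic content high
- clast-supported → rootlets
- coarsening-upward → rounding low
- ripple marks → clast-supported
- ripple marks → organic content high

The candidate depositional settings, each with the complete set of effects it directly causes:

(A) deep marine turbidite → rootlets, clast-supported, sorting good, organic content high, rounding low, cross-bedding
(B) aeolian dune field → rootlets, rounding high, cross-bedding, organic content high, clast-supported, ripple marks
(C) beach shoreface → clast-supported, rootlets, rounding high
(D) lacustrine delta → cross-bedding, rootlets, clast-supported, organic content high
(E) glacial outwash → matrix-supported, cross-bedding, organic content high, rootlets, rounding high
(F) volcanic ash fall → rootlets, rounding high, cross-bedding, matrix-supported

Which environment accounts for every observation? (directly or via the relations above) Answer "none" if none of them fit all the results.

A

Per-candidate check:
(A) deep marine turbidite — accounts for every observation
(B) aeolian dune field — clast-supported ✓; rounding low ✗; cross-bedding ✓; rootlets ✓; organic content high ✓
(C) beach shoreface — fails on rounding low, cross-bedding, organic content high (predicts rounding high, not rounding low)
(D) lacustrine delta — clast-supported ✓; rounding low ✗; cross-bedding ✓; rootlets ✓; organic content high ✓
(E) glacial outwash — clast-supported ✗; rounding low ✗; cross-bedding ✓; rootlets ✓; organic content high ✓
(F) volcanic ash fall — clast-supported ✗; rounding low ✗; cross-bedding ✓; rootlets ✓; organic content high ✗
Only (A) is consistent with every observation.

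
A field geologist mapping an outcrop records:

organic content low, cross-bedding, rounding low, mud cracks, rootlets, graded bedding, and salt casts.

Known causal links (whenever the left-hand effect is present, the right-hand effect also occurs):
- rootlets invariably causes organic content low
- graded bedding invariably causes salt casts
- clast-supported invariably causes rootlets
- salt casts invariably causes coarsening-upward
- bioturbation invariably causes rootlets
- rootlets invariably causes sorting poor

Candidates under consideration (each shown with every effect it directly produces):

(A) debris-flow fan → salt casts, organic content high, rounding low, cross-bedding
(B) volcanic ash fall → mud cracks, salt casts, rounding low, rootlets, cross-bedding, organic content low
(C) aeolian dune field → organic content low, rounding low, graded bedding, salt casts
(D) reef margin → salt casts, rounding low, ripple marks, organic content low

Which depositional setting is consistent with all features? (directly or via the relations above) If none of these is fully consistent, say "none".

none

Per-candidate check:
(A) debris-flow fan — organic content low NO; cross-bedding yes; rounding low yes; mud cracks NO; rootlets NO; graded bedding NO; salt casts yes
(B) volcanic ash fall — organic content low yes; cross-bedding yes; rounding low yes; mud cracks yes; rootlets yes; graded bedding NO; salt casts yes
(C) aeolian dune field — does not account for cross-bedding, mud cracks, rootlets
(D) reef margin — does not account for cross-bedding, mud cracks, rootlets, graded bedding
No candidate is consistent with all observations.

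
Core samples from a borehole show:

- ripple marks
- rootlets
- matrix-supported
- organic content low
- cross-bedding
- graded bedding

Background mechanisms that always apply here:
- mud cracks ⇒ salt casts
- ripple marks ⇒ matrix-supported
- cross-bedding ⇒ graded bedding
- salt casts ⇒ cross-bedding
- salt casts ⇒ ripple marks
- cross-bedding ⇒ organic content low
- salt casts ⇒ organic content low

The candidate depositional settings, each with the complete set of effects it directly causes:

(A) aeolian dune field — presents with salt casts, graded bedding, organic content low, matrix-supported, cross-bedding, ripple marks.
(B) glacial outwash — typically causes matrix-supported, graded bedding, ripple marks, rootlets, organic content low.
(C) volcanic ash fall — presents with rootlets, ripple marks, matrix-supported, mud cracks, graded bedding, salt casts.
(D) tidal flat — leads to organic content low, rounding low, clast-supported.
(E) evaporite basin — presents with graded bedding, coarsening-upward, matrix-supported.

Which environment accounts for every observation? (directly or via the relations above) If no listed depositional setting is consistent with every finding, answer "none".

Testing each hypothesis:
(A) aeolian dune field — ripple marks ✓; rootlets ✗; matrix-supported ✓; organic content low ✓; cross-bedding ✓; graded bedding ✓
(B) glacial outwash — ripple marks ✓; rootlets ✓; matrix-supported ✓; organic content low ✓; cross-bedding ✗; graded bedding ✓
(C) volcanic ash fall — accounts for every observation (organic content low via salt casts → organic content low)
(D) tidal flat — ripple marks ✗; rootlets ✗; matrix-supported ✗; organic content low ✓; cross-bedding ✗; graded bedding ✗
(E) evaporite basin — does not account for ripple marks, rootlets, organic content low, cross-bedding
(C) alone accounts for all the evidence.

C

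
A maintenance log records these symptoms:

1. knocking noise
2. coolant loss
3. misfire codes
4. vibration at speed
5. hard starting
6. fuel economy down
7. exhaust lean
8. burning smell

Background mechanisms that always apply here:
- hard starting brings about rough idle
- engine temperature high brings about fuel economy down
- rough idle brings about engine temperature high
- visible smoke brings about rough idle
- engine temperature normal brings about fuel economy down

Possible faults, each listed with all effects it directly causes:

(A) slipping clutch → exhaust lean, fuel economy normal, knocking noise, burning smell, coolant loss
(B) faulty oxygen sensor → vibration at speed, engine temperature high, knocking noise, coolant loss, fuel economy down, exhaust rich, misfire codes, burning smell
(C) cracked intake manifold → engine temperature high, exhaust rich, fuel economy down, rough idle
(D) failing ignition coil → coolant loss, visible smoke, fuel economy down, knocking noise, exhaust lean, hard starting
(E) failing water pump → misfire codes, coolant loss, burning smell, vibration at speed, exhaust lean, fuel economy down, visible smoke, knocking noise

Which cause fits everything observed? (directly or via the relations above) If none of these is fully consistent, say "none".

Checking each candidate against the observations:
(A) slipping clutch — fails on misfire codes, vibration at speed, hard starting, fuel economy down (predicts fuel economy normal, not fuel economy down)
(B) faulty oxygen sensor — fails on hard starting, exhaust lean (predicts exhaust rich, not exhaust lean)
(C) cracked intake manifold — knocking noise ✗; coolant loss ✗; misfire codes ✗; vibration at speed ✗; hard starting ✗; fuel economy down ✓; exhaust lean ✗; burning smell ✗
(D) failing ignition coil — knocking noise ✓; coolant loss ✓; misfire codes ✗; vibration at speed ✗; hard starting ✓; fuel economy down ✓; exhaust lean ✓; burning smell ✗
(E) failing water pump — does not account for hard starting
None of the listed candidates fits everything.

none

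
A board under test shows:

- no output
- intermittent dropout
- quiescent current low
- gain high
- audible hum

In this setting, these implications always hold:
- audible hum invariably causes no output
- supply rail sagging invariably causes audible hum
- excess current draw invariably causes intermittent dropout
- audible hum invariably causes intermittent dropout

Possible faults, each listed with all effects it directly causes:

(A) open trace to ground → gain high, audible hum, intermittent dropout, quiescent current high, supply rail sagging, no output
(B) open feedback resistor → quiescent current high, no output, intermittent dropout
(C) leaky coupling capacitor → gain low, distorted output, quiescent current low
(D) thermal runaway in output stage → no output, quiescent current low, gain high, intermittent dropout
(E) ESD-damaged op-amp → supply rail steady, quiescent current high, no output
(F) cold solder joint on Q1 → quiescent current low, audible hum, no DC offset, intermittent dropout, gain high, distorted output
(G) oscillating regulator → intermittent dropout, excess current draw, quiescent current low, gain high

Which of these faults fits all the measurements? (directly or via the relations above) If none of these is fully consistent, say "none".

F

Per-candidate check:
(A) open trace to ground — fails on quiescent current low (predicts quiescent current high, not quiescent current low)
(B) open feedback resistor — fails on quiescent current low, gain high, audible hum (predicts quiescent current high, not quiescent current low)
(C) leaky coupling capacitor — fails on no output, intermittent dropout, gain high, audible hum (predicts gain low, not gain high)
(D) thermal runaway in output stage — does not account for audible hum
(E) ESD-damaged op-amp — fails on intermittent dropout, quiescent current low, gain high, audible hum (predicts quiescent current high, not quiescent current low)
(F) cold solder joint on Q1 — accounts for every observation (no output by audible hum → no output)
(G) oscillating regulator — no output ✗; intermittent dropout ✓; quiescent current low ✓; gain high ✓; audible hum ✗
Only (F) is consistent with every observation.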